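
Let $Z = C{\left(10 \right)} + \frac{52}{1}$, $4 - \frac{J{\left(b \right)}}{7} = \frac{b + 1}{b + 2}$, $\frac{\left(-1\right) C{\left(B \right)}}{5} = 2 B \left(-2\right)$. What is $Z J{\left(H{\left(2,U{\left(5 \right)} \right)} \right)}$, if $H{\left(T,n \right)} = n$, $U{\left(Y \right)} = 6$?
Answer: $\frac{11025}{2} \approx 5512.5$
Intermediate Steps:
$C{\left(B \right)} = 20 B$ ($C{\left(B \right)} = - 5 \cdot 2 B \left(-2\right) = - 5 \left(- 4 B\right) = 20 B$)
$J{\left(b \right)} = 28 - \frac{7 \left(1 + b\right)}{2 + b}$ ($J{\left(b \right)} = 28 - 7 \frac{b + 1}{b + 2} = 28 - 7 \frac{1 + b}{2 + b} = 28 - \frac{7 \left(1 + b\right)}{2 + b}$)
$Z = 252$ ($Z = 20 \cdot 10 + \frac{52}{1} = 200 + 52 \cdot 1 = 200 + 52 = 252$)
$Z J{\left(H{\left(2,U{\left(5 \right)} \right)} \right)} = 252 \frac{7 \left(7 + 3 \cdot 6\right)}{2 + 6} = 252 \frac{7 \left(7 + 18\right)}{8} = 252 \cdot 7 \cdot \frac{1}{8} \cdot 25 = 252 \cdot \frac{175}{8} = \frac{11025}{2}$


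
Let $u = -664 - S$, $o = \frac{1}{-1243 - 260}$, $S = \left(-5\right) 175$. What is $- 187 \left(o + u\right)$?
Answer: $- \frac{59303684}{1503} \approx -39457.0$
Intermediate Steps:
$S = -875$
$o = - \frac{1}{1503}$ ($o = \frac{1}{-1503} = - \frac{1}{1503} \approx -0.00066534$)
$u = 211$ ($u = -664 - -875 = -664 + 875 = 211$)
$- 187 \left(o + u\right) = - 187 \left(- \frac{1}{1503} + 211\right) = \left(-187\right) \frac{317132}{1503} = - \frac{59303684}{1503}$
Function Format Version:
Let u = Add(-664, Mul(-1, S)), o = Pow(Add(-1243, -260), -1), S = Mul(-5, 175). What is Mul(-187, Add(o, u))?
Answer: Rational(-59303684, 1503) ≈ -39457.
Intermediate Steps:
S = -875
o = Rational(-1, 1503) (o = Pow(-1503, -1) = Rational(-1, 1503) ≈ -0.00066534)
u = 211 (u = Add(-664, Mul(-1, -875)) = Add(-664, 875) = 211)
Mul(-187, Add(o, u)) = Mul(-187, Add(Rational(-1, 1503), 211)) = Mul(-187, Rational(317132, 1503)) = Rational(-59303684, 1503)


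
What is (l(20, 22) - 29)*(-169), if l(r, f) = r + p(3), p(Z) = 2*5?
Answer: -169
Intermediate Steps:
p(Z) = 10
l(r, f) = 10 + r (l(r, f) = r + 10 = 10 + r)
(l(20, 22) - 29)*(-169) = ((10 + 20) - 29)*(-169) = (30 - 29)*(-169) = 1*(-169) = -169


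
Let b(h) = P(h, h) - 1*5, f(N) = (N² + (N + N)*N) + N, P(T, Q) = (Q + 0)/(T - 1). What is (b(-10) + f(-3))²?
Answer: 47961/121 ≈ 396.37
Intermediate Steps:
P(T, Q) = Q/(-1 + T)
f(N) = N + 3*N² (f(N) = (N² + (2*N)*N) + N = (N² + 2*N²) + N = 3*N² + N = N + 3*N²)
b(h) = -5 + h/(-1 + h) (b(h) = h/(-1 + h) - 1*5 = h/(-1 + h) - 5 = -5 + h/(-1 + h))
(b(-10) + f(-3))² = ((5 - 4*(-10))/(-1 - 10) - 3*(1 + 3*(-3)))² = ((5 + 40)/(-11) - 3*(1 - 9))² = (-1/11*45 - 3*(-8))² = (-45/11 + 24)² = (219/11)² = 47961/121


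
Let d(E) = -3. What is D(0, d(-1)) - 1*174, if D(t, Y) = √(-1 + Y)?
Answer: -174 + 2*I ≈ -174.0 + 2.0*I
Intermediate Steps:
D(0, d(-1)) - 1*174 = √(-1 - 3) - 1*174 = √(-4) - 174 = 2*I - 174 = -174 + 2*I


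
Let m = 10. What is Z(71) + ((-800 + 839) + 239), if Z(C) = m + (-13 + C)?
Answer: 346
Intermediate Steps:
Z(C) = -3 + C (Z(C) = 10 + (-13 + C) = -3 + C)
Z(71) + ((-800 + 839) + 239) = (-3 + 71) + ((-800 + 839) + 239) = 68 + (39 + 239) = 68 + 278 = 346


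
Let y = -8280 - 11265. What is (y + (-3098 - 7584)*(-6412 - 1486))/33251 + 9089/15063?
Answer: 1270819437472/500859813 ≈ 2537.3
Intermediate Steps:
y = -19545
(y + (-3098 - 7584)*(-6412 - 1486))/33251 + 9089/15063 = (-19545 + (-3098 - 7584)*(-6412 - 1486))/33251 + 9089/15063 = (-19545 - 10682*(-7898))*(1/33251) + 9089*(1/15063) = (-19545 + 84366436)*(1/33251) + 9089/15063 = 84346891*(1/33251) + 9089/15063 = 84346891/33251 + 9089/15063 = 1270819437472/500859813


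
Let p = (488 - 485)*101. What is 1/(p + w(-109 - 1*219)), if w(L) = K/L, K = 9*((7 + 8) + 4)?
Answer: 328/99213 ≈ 0.0033060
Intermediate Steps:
K = 171 (K = 9*(15 + 4) = 9*19 = 171)
w(L) = 171/L
p = 303 (p = 3*101 = 303)
1/(p + w(-109 - 1*219)) = 1/(303 + 171/(-109 - 1*219)) = 1/(303 + 171/(-109 - 219)) = 1/(303 + 171/(-328)) = 1/(303 + 171*(-1/328)) = 1/(303 - 171/328) = 1/(99213/328) = 328/99213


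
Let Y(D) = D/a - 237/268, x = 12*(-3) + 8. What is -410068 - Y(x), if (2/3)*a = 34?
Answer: -5604789833/13668 ≈ -4.1007e+5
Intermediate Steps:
a = 51 (a = (3/2)*34 = 51)
x = -28 (x = -36 + 8 = -28)
Y(D) = -237/268 + D/51 (Y(D) = D/51 - 237/268 = -237/268 + D/51)
-410068 - Y(x) = -410068 - (-237/268 + (1/51)*(-28)) = -410068 - (-237/268 - 28/51) = -410068 - 1*(-19591/13668) = -410068 + 19591/13668 = -5604789833/13668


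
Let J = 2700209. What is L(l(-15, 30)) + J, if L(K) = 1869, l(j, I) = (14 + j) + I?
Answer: 2702078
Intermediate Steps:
l(j, I) = 14 + I + j
L(l(-15, 30)) + J = 1869 + 2700209 = 2702078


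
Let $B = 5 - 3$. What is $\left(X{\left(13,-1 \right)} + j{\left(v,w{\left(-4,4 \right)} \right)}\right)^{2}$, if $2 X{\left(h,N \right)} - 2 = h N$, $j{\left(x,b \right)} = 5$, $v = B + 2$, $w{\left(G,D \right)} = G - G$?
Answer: $\frac{1}{4} \approx 0.25$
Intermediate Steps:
$B = 2$ ($B = 5 - 3 = 2$)
$w{\left(G,D \right)} = 0$
$v = 4$ ($v = 2 + 2 = 4$)
$X{\left(h,N \right)} = 1 + \frac{N h}{2}$ ($X{\left(h,N \right)} = 1 + \frac{h N}{2} = 1 + \frac{N h}{2}$)
$\left(X{\left(13,-1 \right)} + j{\left(v,w{\left(-4,4 \right)} \right)}\right)^{2} = \left(\left(1 + \frac{1}{2} \left(-1\right) 13\right) + 5\right)^{2} = \left(\left(1 - \frac{13}{2}\right) + 5\right)^{2} = \left(- \frac{11}{2} + 5\right)^{2} = \left(- \frac{1}{2}\right)^{2} = \frac{1}{4}$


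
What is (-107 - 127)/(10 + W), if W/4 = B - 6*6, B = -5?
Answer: 117/77 ≈ 1.5195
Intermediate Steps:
W = -164 (W = 4*(-5 - 6*6) = 4*(-5 - 36) = 4*(-41) = -164)
(-107 - 127)/(10 + W) = (-107 - 127)/(10 - 164) = -234/(-154) = -1/154*(-234) = 117/77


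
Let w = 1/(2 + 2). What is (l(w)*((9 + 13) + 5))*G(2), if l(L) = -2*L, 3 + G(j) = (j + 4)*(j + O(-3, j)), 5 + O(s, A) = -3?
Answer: 1053/2 ≈ 526.50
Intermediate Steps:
O(s, A) = -8 (O(s, A) = -5 - 3 = -8)
G(j) = -3 + (-8 + j)*(4 + j) (G(j) = -3 + (j + 4)*(j - 8) = -3 + (4 + j)*(-8 + j) = -3 + (-8 + j)*(4 + j))
w = ¼ (w = 1/4 = ¼ ≈ 0.25000)
(l(w)*((9 + 13) + 5))*G(2) = ((-2*¼)*((9 + 13) + 5))*(-35 + 2² - 4*2) = (-(22 + 5)/2)*(-35 + 4 - 8) = -½*27*(-39) = -27/2*(-39) = 1053/2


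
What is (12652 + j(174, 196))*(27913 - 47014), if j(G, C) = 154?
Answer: -244607406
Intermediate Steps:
(12652 + j(174, 196))*(27913 - 47014) = (12652 + 154)*(27913 - 47014) = 12806*(-19101) = -244607406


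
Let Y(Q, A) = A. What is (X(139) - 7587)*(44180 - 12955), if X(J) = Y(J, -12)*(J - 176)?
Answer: -223040175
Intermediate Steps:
X(J) = 2112 - 12*J (X(J) = -12*(J - 176) = -12*(-176 + J) = 2112 - 12*J)
(X(139) - 7587)*(44180 - 12955) = ((2112 - 12*139) - 7587)*(44180 - 12955) = ((2112 - 1668) - 7587)*31225 = (444 - 7587)*31225 = -7143*31225 = -223040175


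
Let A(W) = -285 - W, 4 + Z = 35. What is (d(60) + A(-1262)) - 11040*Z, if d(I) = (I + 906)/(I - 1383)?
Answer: -21499615/63 ≈ -3.4126e+5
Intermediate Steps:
Z = 31 (Z = -4 + 35 = 31)
d(I) = (906 + I)/(-1383 + I)
(d(60) + A(-1262)) - 11040*Z = ((906 + 60)/(-1383 + 60) + (-285 - 1*(-1262))) - 11040*31 = (966/(-1323) + (-285 + 1262)) - 342240 = (-1/1323*966 + 977) - 342240 = (-46/63 + 977) - 342240 = 61505/63 - 342240 = -21499615/63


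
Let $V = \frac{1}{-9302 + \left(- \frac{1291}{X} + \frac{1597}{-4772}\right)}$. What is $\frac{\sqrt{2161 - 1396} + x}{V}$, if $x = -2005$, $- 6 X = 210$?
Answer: $\frac{620553628483}{33404} - \frac{4642545849 \sqrt{85}}{167020} \approx 1.8321 \cdot 10^{7}$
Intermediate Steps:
$X = -35$ ($X = \left(- \frac{1}{6}\right) 210 = -35$)
$V = - \frac{167020}{1547515283}$ ($V = \frac{1}{-9302 + \left(- \frac{1291}{-35} + \frac{1597}{-4772}\right)} = \frac{1}{-9302 + \left(\left(-1291\right) \left(- \frac{1}{35}\right) + 1597 \left(- \frac{1}{4772}\right)\right)} = \frac{1}{-9302 + \left(\frac{1291}{35} - \frac{1597}{4772}\right)} = \frac{1}{-9302 + \frac{6104757}{167020}} = \frac{1}{- \frac{1547515283}{167020}} = - \frac{167020}{1547515283} \approx -0.00010793$)
$\frac{\sqrt{2161 - 1396} + x}{V} = \frac{\sqrt{2161 - 1396} - 2005}{- \frac{167020}{1547515283}} = \left(\sqrt{765} - 2005\right) \left(- \frac{1547515283}{167020}\right) = \left(3 \sqrt{85} - 2005\right) \left(- \frac{1547515283}{167020}\right) = \left(-2005 + 3 \sqrt{85}\right) \left(- \frac{1547515283}{167020}\right) = \frac{620553628483}{33404} - \frac{4642545849 \sqrt{85}}{167020}$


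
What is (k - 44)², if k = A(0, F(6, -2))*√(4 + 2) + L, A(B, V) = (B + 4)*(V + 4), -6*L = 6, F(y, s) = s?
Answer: 2409 - 720*√6 ≈ 645.37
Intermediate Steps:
L = -1 (L = -⅙*6 = -1)
A(B, V) = (4 + B)*(4 + V)
k = -1 + 8*√6 (k = (16 + 4*0 + 4*(-2) + 0*(-2))*√(4 + 2) - 1 = (16 + 0 - 8 + 0)*√6 - 1 = 8*√6 - 1 = -1 + 8*√6 ≈ 18.596)
(k - 44)² = ((-1 + 8*√6) - 44)² = (-45 + 8*√6)²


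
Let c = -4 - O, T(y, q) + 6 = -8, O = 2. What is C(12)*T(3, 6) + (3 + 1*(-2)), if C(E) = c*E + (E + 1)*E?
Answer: -1175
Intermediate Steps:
T(y, q) = -14 (T(y, q) = -6 - 8 = -14)
c = -6 (c = -4 - 1*2 = -4 - 2 = -6)
C(E) = -6*E + E*(1 + E) (C(E) = -6*E + (E + 1)*E = -6*E + (1 + E)*E = -6*E + E*(1 + E))
C(12)*T(3, 6) + (3 + 1*(-2)) = (12*(-5 + 12))*(-14) + (3 + 1*(-2)) = (12*7)*(-14) + (3 - 2) = 84*(-14) + 1 = -1176 + 1 = -1175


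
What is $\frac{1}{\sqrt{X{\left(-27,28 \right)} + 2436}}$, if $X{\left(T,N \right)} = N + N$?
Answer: $\frac{\sqrt{623}}{1246} \approx 0.020032$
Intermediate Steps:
$X{\left(T,N \right)} = 2 N$
$\frac{1}{\sqrt{X{\left(-27,28 \right)} + 2436}} = \frac{1}{\sqrt{2 \cdot 28 + 2436}} = \frac{1}{\sqrt{56 + 2436}} = \frac{1}{\sqrt{2492}} = \frac{1}{2 \sqrt{623}} = \frac{\sqrt{623}}{1246}$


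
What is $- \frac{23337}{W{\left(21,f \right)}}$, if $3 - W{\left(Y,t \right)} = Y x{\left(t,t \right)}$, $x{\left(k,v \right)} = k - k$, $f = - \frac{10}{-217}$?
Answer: $-7779$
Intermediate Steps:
$f = \frac{10}{217}$ ($f = \left(-10\right) \left(- \frac{1}{217}\right) = \frac{10}{217} \approx 0.046083$)
$x{\left(k,v \right)} = 0$
$W{\left(Y,t \right)} = 3$ ($W{\left(Y,t \right)} = 3 - Y 0 = 3 - 0 = 3 + 0 = 3$)
$- \frac{23337}{W{\left(21,f \right)}} = - \frac{23337}{3} = \left(-23337\right) \frac{1}{3} = -7779$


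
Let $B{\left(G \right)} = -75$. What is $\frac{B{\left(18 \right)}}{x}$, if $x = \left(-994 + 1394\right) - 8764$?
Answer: $\frac{25}{2788} \approx 0.008967$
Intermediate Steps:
$x = -8364$ ($x = 400 + \left(-15476 + 6712\right) = 400 - 8764 = -8364$)
$\frac{B{\left(18 \right)}}{x} = - \frac{75}{-8364} = \left(-75\right) \left(- \frac{1}{8364}\right) = \frac{25}{2788}$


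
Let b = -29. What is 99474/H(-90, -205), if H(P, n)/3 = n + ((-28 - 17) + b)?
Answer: -33158/279 ≈ -118.85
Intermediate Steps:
H(P, n) = -222 + 3*n (H(P, n) = 3*(n + ((-28 - 17) - 29)) = 3*(n + (-45 - 29)) = 3*(n - 74) = 3*(-74 + n) = -222 + 3*n)
99474/H(-90, -205) = 99474/(-222 + 3*(-205)) = 99474/(-222 - 615) = 99474/(-837) = 99474*(-1/837) = -33158/279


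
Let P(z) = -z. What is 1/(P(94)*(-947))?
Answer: 1/89018 ≈ 1.1234e-5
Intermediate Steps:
1/(P(94)*(-947)) = 1/(-1*94*(-947)) = -1/947/(-94) = -1/94*(-1/947) = 1/89018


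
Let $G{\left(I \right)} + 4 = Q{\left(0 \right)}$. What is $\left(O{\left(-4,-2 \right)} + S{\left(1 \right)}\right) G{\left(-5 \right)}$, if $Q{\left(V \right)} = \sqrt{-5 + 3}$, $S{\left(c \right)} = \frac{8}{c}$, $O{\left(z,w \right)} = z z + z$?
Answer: $-80 + 20 i \sqrt{2} \approx -80.0 + 28.284 i$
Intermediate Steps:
$O{\left(z,w \right)} = z + z^{2}$ ($O{\left(z,w \right)} = z^{2} + z = z + z^{2}$)
$Q{\left(V \right)} = i \sqrt{2}$ ($Q{\left(V \right)} = \sqrt{-2} = i \sqrt{2}$)
$G{\left(I \right)} = -4 + i \sqrt{2}$
$\left(O{\left(-4,-2 \right)} + S{\left(1 \right)}\right) G{\left(-5 \right)} = \left(- 4 \left(1 - 4\right) + \frac{8}{1}\right) \left(-4 + i \sqrt{2}\right) = \left(\left(-4\right) \left(-3\right) + 8 \cdot 1\right) \left(-4 + i \sqrt{2}\right) = \left(12 + 8\right) \left(-4 + i \sqrt{2}\right) = 20 \left(-4 + i \sqrt{2}\right) = -80 + 20 i \sqrt{2}$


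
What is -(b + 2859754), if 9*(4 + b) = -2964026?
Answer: -22773724/9 ≈ -2.5304e+6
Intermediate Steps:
b = -2964062/9 (b = -4 + (1/9)*(-2964026) = -4 - 2964026/9 = -2964062/9 ≈ -3.2934e+5)
-(b + 2859754) = -(-2964062/9 + 2859754) = -1*22773724/9 = -22773724/9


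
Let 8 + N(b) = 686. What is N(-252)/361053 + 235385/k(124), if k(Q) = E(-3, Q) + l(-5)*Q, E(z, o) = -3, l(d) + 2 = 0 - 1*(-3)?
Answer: 2575349771/1323861 ≈ 1945.3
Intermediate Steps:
l(d) = 1 (l(d) = -2 + (0 - 1*(-3)) = -2 + (0 + 3) = -2 + 3 = 1)
N(b) = 678 (N(b) = -8 + 686 = 678)
k(Q) = -3 + Q (k(Q) = -3 + 1*Q = -3 + Q)
N(-252)/361053 + 235385/k(124) = 678/361053 + 235385/(-3 + 124) = 678*(1/361053) + 235385/121 = 226/120351 + 235385*(1/121) = 226/120351 + 235385/121 = 2575349771/1323861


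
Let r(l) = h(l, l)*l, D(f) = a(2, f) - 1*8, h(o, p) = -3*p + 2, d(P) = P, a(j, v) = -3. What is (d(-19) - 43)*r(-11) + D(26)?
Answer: 23859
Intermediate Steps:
h(o, p) = 2 - 3*p
D(f) = -11 (D(f) = -3 - 1*8 = -3 - 8 = -11)
r(l) = l*(2 - 3*l) (r(l) = (2 - 3*l)*l = l*(2 - 3*l))
(d(-19) - 43)*r(-11) + D(26) = (-19 - 43)*(-11*(2 - 3*(-11))) - 11 = -(-682)*(2 + 33) - 11 = -(-682)*35 - 11 = -62*(-385) - 11 = 23870 - 11 = 23859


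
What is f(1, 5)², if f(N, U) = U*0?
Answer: 0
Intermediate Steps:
f(N, U) = 0
f(1, 5)² = 0² = 0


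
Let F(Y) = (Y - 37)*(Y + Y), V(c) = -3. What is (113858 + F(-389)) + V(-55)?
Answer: 445283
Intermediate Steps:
F(Y) = 2*Y*(-37 + Y) (F(Y) = (-37 + Y)*(2*Y) = 2*Y*(-37 + Y))
(113858 + F(-389)) + V(-55) = (113858 + 2*(-389)*(-37 - 389)) - 3 = (113858 + 2*(-389)*(-426)) - 3 = (113858 + 331428) - 3 = 445286 - 3 = 445283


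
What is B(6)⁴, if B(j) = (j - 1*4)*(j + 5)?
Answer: 234256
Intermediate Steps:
B(j) = (-4 + j)*(5 + j) (B(j) = (j - 4)*(5 + j) = (-4 + j)*(5 + j))
B(6)⁴ = (-20 + 6 + 6²)⁴ = (-20 + 6 + 36)⁴ = 22⁴ = 234256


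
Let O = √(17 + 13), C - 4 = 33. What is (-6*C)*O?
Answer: -222*√30 ≈ -1215.9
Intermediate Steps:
C = 37 (C = 4 + 33 = 37)
O = √30 ≈ 5.4772
(-6*C)*O = (-6*37)*√30 = -222*√30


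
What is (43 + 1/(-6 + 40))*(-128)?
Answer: -93632/17 ≈ -5507.8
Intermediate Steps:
(43 + 1/(-6 + 40))*(-128) = (43 + 1/34)*(-128) = (1463/34)*(-128) = -93632/17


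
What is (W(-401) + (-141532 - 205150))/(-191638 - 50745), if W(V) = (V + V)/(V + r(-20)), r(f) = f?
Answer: 145952320/102043243 ≈ 1.4303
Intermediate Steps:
W(V) = 2*V/(-20 + V) (W(V) = (V + V)/(V - 20) = (2*V)/(-20 + V) = 2*V/(-20 + V))
(W(-401) + (-141532 - 205150))/(-191638 - 50745) = (2*(-401)/(-20 - 401) + (-141532 - 205150))/(-191638 - 50745) = (2*(-401)/(-421) - 346682)/(-242383) = (2*(-401)*(-1/421) - 346682)*(-1/242383) = (802/421 - 346682)*(-1/242383) = -145952320/421*(-1/242383) = 145952320/102043243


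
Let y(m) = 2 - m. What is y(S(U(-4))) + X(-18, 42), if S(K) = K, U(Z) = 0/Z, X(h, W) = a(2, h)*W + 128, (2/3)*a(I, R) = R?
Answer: -1004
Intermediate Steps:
a(I, R) = 3*R/2
X(h, W) = 128 + 3*W*h/2 (X(h, W) = (3*h/2)*W + 128 = 3*W*h/2 + 128 = 128 + 3*W*h/2)
U(Z) = 0
y(S(U(-4))) + X(-18, 42) = (2 - 1*0) + (128 + (3/2)*42*(-18)) = (2 + 0) + (128 - 1134) = 2 - 1006 = -1004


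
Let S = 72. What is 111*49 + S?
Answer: 5511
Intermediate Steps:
111*49 + S = 111*49 + 72 = 5439 + 72 = 5511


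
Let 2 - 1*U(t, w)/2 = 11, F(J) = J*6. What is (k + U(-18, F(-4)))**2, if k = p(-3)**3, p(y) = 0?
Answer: 324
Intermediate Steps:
F(J) = 6*J
U(t, w) = -18 (U(t, w) = 4 - 2*11 = 4 - 22 = -18)
k = 0 (k = 0**3 = 0)
(k + U(-18, F(-4)))**2 = (0 - 18)**2 = (-18)**2 = 324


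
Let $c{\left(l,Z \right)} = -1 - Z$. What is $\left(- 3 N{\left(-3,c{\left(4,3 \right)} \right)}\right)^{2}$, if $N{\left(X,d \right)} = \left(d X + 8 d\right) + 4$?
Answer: $2304$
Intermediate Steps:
$N{\left(X,d \right)} = 4 + 8 d + X d$ ($N{\left(X,d \right)} = \left(X d + 8 d\right) + 4 = \left(8 d + X d\right) + 4 = 4 + 8 d + X d$)
$\left(- 3 N{\left(-3,c{\left(4,3 \right)} \right)}\right)^{2} = \left(- 3 \left(4 + 8 \left(-1 - 3\right) - 3 \left(-1 - 3\right)\right)\right)^{2} = \left(- 3 \left(4 + 8 \left(-4\right) - -12\right)\right)^{2} = \left(- 3 \left(4 - 32 + 12\right)\right)^{2} = \left(\left(-3\right) \left(-16\right)\right)^{2} = 48^{2} = 2304$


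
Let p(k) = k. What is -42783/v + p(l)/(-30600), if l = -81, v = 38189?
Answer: -145118499/129842600 ≈ -1.1176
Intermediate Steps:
-42783/v + p(l)/(-30600) = -42783/38189 - 81/(-30600) = -42783*1/38189 - 81*(-1/30600) = -42783/38189 + 9/3400 = -145118499/129842600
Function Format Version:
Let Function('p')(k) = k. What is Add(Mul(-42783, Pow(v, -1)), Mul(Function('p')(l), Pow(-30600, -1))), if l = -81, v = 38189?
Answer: Rational(-145118499, 129842600) ≈ -1.1176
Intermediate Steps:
Add(Mul(-42783, Pow(v, -1)), Mul(Function('p')(l), Pow(-30600, -1))) = Add(Mul(-42783, Pow(38189, -1)), Mul(-81, Pow(-30600, -1))) = Add(Mul(-42783, Rational(1, 38189)), Mul(-81, Rational(-1, 30600))) = Add(Rational(-42783, 38189), Rational(9, 3400)) = Rational(-145118499, 129842600)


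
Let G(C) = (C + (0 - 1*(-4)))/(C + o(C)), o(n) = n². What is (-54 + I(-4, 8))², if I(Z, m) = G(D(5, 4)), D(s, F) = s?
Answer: 288369/100 ≈ 2883.7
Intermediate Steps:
G(C) = (4 + C)/(C + C²) (G(C) = (C + (0 - 1*(-4)))/(C + C²) = (C + (0 + 4))/(C + C²) = (C + 4)/(C + C²) = (4 + C)/(C + C²))
I(Z, m) = 3/10 (I(Z, m) = (4 + 5)/(5*(1 + 5)) = (⅕)*9/6 = (⅕)*(⅙)*9 = 3/10)
(-54 + I(-4, 8))² = (-54 + 3/10)² = (-537/10)² = 288369/100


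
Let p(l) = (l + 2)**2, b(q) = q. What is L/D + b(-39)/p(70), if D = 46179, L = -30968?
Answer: -858937/1266624 ≈ -0.67813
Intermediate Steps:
p(l) = (2 + l)**2
L/D + b(-39)/p(70) = -30968/46179 - 39/(2 + 70)**2 = -30968*1/46179 - 39/(72**2) = -4424/6597 - 39/5184 = -4424/6597 - 39*1/5184 = -4424/6597 - 13/1728 = -858937/1266624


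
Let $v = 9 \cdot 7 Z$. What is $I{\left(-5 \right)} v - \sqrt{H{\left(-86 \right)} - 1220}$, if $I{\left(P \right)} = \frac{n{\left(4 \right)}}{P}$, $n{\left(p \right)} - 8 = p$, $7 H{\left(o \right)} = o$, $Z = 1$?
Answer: $- \frac{756}{5} - \frac{i \sqrt{60382}}{7} \approx -151.2 - 35.104 i$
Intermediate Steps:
$H{\left(o \right)} = \frac{o}{7}$
$n{\left(p \right)} = 8 + p$
$v = 63$ ($v = 9 \cdot 7 \cdot 1 = 63 \cdot 1 = 63$)
$I{\left(P \right)} = \frac{12}{P}$ ($I{\left(P \right)} = \frac{8 + 4}{P} = \frac{12}{P}$)
$I{\left(-5 \right)} v - \sqrt{H{\left(-86 \right)} - 1220} = \frac{12}{-5} \cdot 63 - \sqrt{\frac{1}{7} \left(-86\right) - 1220} = 12 \left(- \frac{1}{5}\right) 63 - \sqrt{- \frac{86}{7} - 1220} = \left(- \frac{12}{5}\right) 63 - \sqrt{- \frac{8626}{7}} = - \frac{756}{5} - \frac{i \sqrt{60382}}{7}$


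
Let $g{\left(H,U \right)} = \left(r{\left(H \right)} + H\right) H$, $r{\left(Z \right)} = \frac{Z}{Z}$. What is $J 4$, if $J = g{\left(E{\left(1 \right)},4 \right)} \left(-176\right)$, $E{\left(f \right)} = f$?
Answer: $-1408$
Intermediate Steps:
$r{\left(Z \right)} = 1$
$g{\left(H,U \right)} = H \left(1 + H\right)$ ($g{\left(H,U \right)} = \left(1 + H\right) H = H \left(1 + H\right)$)
$J = -352$ ($J = 1 \left(1 + 1\right) \left(-176\right) = 1 \cdot 2 \left(-176\right) = 2 \left(-176\right) = -352$)
$J 4 = \left(-352\right) 4 = -1408$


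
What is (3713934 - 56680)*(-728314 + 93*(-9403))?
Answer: -5861821110422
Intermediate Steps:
(3713934 - 56680)*(-728314 + 93*(-9403)) = 3657254*(-728314 - 874479) = 3657254*(-1602793) = -5861821110422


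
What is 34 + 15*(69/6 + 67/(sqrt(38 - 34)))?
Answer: 709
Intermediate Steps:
34 + 15*(69/6 + 67/(sqrt(38 - 34))) = 34 + 15*(69*(1/6) + 67/(sqrt(4))) = 34 + 15*(23/2 + 67/2) = 34 + 15*45 = 34 + 675 = 709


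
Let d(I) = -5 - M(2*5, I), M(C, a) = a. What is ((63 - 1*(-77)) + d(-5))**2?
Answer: 19600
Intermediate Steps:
d(I) = -5 - I
((63 - 1*(-77)) + d(-5))**2 = ((63 - 1*(-77)) + (-5 - 1*(-5)))**2 = ((63 + 77) + (-5 + 5))**2 = (140 + 0)**2 = 140**2 = 19600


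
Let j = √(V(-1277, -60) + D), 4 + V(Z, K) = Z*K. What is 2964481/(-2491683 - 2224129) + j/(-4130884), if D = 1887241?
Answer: -2964481/4715812 - √1963857/4130884 ≈ -0.62897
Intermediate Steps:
V(Z, K) = -4 + K*Z (V(Z, K) = -4 + Z*K = -4 + K*Z)
j = √1963857 (j = √((-4 - 60*(-1277)) + 1887241) = √((-4 + 76620) + 1887241) = √(76616 + 1887241) = √1963857 ≈ 1401.4)
2964481/(-2491683 - 2224129) + j/(-4130884) = 2964481/(-2491683 - 2224129) + √1963857/(-4130884) = 2964481/(-4715812) + √1963857*(-1/4130884) = 2964481*(-1/4715812) - √1963857/4130884 = -2964481/4715812 - √1963857/4130884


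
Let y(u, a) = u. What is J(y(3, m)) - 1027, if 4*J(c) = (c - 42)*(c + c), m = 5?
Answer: -2171/2 ≈ -1085.5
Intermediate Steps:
J(c) = c*(-42 + c)/2 (J(c) = ((c - 42)*(c + c))/4 = ((-42 + c)*(2*c))/4 = (2*c*(-42 + c))/4 = c*(-42 + c)/2)
J(y(3, m)) - 1027 = (½)*3*(-42 + 3) - 1027 = (½)*3*(-39) - 1027 = -117/2 - 1027 = -2171/2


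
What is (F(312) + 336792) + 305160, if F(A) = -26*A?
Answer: 633840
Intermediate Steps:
(F(312) + 336792) + 305160 = (-26*312 + 336792) + 305160 = (-8112 + 336792) + 305160 = 328680 + 305160 = 633840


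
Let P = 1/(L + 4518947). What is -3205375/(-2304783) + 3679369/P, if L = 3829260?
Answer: 70794023564304040264/2304783 ≈ 3.0716e+13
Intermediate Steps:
P = 1/8348207 (P = 1/(3829260 + 4518947) = 1/8348207 ≈ 1.1979e-7)
-3205375/(-2304783) + 3679369/P = -3205375/(-2304783) + 3679369/(1/8348207) = -3205375*(-1/2304783) + 3679369*8348207 = 3205375/2304783 + 30716134041383 = 70794023564304040264/2304783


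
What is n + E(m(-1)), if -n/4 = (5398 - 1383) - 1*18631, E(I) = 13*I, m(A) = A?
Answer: 58451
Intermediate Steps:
n = 58464 (n = -4*((5398 - 1383) - 1*18631) = -4*(4015 - 18631) = -4*(-14616) = 58464)
n + E(m(-1)) = 58464 + 13*(-1) = 58464 - 13 = 58451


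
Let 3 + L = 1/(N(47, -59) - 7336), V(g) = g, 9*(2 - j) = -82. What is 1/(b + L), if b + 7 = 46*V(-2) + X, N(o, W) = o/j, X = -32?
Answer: -733177/98245818 ≈ -0.0074627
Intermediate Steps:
j = 100/9 (j = 2 - 1/9*(-82) = 2 + 82/9 = 100/9 ≈ 11.111)
N(o, W) = 9*o/100 (N(o, W) = o/(100/9) = o*(9/100) = 9*o/100)
L = -2199631/733177 (L = -3 + 1/((9/100)*47 - 7336) = -3 + 1/(423/100 - 7336) = -3 + 1/(-733177/100) = -3 - 100/733177 = -2199631/733177 ≈ -3.0001)
b = -131 (b = -7 + (46*(-2) - 32) = -7 + (-92 - 32) = -7 - 124 = -131)
1/(b + L) = 1/(-131 - 2199631/733177) = 1/(-98245818/733177) = -733177/98245818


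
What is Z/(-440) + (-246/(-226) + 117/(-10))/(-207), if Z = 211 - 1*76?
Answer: -876727/3430680 ≈ -0.25555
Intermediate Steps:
Z = 135 (Z = 211 - 76 = 135)
Z/(-440) + (-246/(-226) + 117/(-10))/(-207) = 135/(-440) + (-246/(-226) + 117/(-10))/(-207) = 135*(-1/440) + (-246*(-1/226) + 117*(-⅒))*(-1/207) = -27/88 + (123/113 - 117/10)*(-1/207) = -27/88 - 11991/1130*(-1/207) = -27/88 + 3997/77970 = -876727/3430680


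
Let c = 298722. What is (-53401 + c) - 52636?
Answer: 192685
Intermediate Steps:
(-53401 + c) - 52636 = (-53401 + 298722) - 52636 = 245321 - 52636 = 192685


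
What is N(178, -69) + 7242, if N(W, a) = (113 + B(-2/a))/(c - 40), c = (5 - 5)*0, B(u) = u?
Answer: 19980121/2760 ≈ 7239.2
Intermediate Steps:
c = 0 (c = 0*0 = 0)
N(W, a) = -113/40 + 1/(20*a) (N(W, a) = (113 - 2/a)/(0 - 40) = (113 - 2/a)/(-40) = (113 - 2/a)*(-1/40) = -113/40 + 1/(20*a))
N(178, -69) + 7242 = (1/40)*(2 - 113*(-69))/(-69) + 7242 = (1/40)*(-1/69)*(2 + 7797) + 7242 = (1/40)*(-1/69)*7799 + 7242 = -7799/2760 + 7242 = 19980121/2760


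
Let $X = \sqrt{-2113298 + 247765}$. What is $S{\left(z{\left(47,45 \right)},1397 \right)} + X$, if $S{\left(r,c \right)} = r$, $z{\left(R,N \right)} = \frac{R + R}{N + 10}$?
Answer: $\frac{94}{55} + i \sqrt{1865533} \approx 1.7091 + 1365.8 i$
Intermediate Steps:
$z{\left(R,N \right)} = \frac{2 R}{10 + N}$
$X = i \sqrt{1865533}$ ($X = \sqrt{-1865533} = i \sqrt{1865533} \approx 1365.8 i$)
$S{\left(z{\left(47,45 \right)},1397 \right)} + X = 2 \cdot 47 \frac{1}{10 + 45} + i \sqrt{1865533} = 2 \cdot 47 \cdot \frac{1}{55} + i \sqrt{1865533} = \frac{94}{55} + i \sqrt{1865533}$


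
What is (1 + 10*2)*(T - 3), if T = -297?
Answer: -6300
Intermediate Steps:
(1 + 10*2)*(T - 3) = (1 + 10*2)*(-297 - 3) = (1 + 20)*(-300) = 21*(-300) = -6300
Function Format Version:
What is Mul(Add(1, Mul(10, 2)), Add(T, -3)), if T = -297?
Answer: -6300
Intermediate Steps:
Mul(Add(1, Mul(10, 2)), Add(T, -3)) = Mul(Add(1, Mul(10, 2)), Add(-297, -3)) = Mul(Add(1, 20), -300) = Mul(21, -300) = -6300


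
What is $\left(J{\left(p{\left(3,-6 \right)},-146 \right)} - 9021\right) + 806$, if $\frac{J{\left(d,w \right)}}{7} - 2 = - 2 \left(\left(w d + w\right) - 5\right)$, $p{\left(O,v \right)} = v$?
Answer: $-18351$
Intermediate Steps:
$J{\left(d,w \right)} = 84 - 14 w - 14 d w$ ($J{\left(d,w \right)} = 14 + 7 \left(- 2 \left(\left(w d + w\right) - 5\right)\right) = 14 + 7 \left(- 2 \left(\left(d w + w\right) - 5\right)\right) = 14 + 7 \left(- 2 \left(\left(w + d w\right) - 5\right)\right) = 14 + 7 \left(- 2 \left(-5 + w + d w\right)\right) = 14 + 7 \left(10 - 2 w - 2 d w\right) = 14 - \left(-70 + 14 w + 14 d w\right) = 84 - 14 w - 14 d w$)
$\left(J{\left(p{\left(3,-6 \right)},-146 \right)} - 9021\right) + 806 = \left(\left(84 - -2044 - \left(-84\right) \left(-146\right)\right) - 9021\right) + 806 = \left(\left(84 + 2044 - 12264\right) - 9021\right) + 806 = \left(-10136 - 9021\right) + 806 = -19157 + 806 = -18351$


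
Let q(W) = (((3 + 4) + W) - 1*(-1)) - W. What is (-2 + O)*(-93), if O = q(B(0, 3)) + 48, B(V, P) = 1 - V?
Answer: -5022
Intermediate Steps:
q(W) = 8 (q(W) = ((7 + W) + 1) - W = (8 + W) - W = 8)
O = 56 (O = 8 + 48 = 56)
(-2 + O)*(-93) = (-2 + 56)*(-93) = 54*(-93) = -5022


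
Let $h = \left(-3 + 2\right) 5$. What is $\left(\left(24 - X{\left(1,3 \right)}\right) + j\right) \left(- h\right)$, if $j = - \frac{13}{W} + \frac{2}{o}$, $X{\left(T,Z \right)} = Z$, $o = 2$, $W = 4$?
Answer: $\frac{375}{4} \approx 93.75$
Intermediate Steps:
$j = - \frac{9}{4}$ ($j = - \frac{13}{4} + \frac{2}{2} = \left(-13\right) \frac{1}{4} + 2 \cdot \frac{1}{2} = - \frac{13}{4} + 1 = - \frac{9}{4} \approx -2.25$)
$h = -5$ ($h = \left(-1\right) 5 = -5$)
$\left(\left(24 - X{\left(1,3 \right)}\right) + j\right) \left(- h\right) = \left(\left(24 - 3\right) - \frac{9}{4}\right) \left(\left(-1\right) \left(-5\right)\right) = \left(\left(24 - 3\right) - \frac{9}{4}\right) 5 = \left(21 - \frac{9}{4}\right) 5 = \frac{75}{4} \cdot 5 = \frac{375}{4}$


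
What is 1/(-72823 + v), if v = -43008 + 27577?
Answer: -1/88254 ≈ -1.1331e-5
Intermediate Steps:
v = -15431
1/(-72823 + v) = 1/(-72823 - 15431) = 1/(-88254) = -1/88254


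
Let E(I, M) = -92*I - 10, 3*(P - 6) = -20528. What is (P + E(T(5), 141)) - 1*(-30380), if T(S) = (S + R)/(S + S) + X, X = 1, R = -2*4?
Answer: 352034/15 ≈ 23469.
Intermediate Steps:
R = -8
P = -20510/3 (P = 6 + (⅓)*(-20528) = 6 - 20528/3 = -20510/3 ≈ -6836.7)
T(S) = 1 + (-8 + S)/(2*S) (T(S) = (S - 8)/(S + S) + 1 = (-8 + S)/((2*S)) + 1 = (-8 + S)*(1/(2*S)) + 1 = (-8 + S)/(2*S) + 1 = 1 + (-8 + S)/(2*S))
E(I, M) = -10 - 92*I
(P + E(T(5), 141)) - 1*(-30380) = (-20510/3 + (-10 - 92*(3/2 - 4/5))) - 1*(-30380) = (-20510/3 + (-10 - 92*(3/2 - 4*⅕))) + 30380 = (-20510/3 + (-10 - 92*(3/2 - ⅘))) + 30380 = (-20510/3 + (-10 - 92*7/10)) + 30380 = (-20510/3 + (-10 - 322/5)) + 30380 = (-20510/3 - 372/5) + 30380 = -103666/15 + 30380 = 352034/15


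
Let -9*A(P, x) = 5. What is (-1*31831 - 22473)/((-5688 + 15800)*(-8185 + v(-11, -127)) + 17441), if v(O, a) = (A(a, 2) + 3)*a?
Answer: 488736/772996439 ≈ 0.00063226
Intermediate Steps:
A(P, x) = -5/9 (A(P, x) = -⅑*5 = -5/9)
v(O, a) = 22*a/9 (v(O, a) = (-5/9 + 3)*a = 22*a/9)
(-1*31831 - 22473)/((-5688 + 15800)*(-8185 + v(-11, -127)) + 17441) = (-1*31831 - 22473)/((-5688 + 15800)*(-8185 + (22/9)*(-127)) + 17441) = (-31831 - 22473)/(10112*(-8185 - 2794/9) + 17441) = -54304/(10112*(-76459/9) + 17441) = -54304/(-773153408/9 + 17441) = -54304/(-772996439/9) = -54304*(-9/772996439) = 488736/772996439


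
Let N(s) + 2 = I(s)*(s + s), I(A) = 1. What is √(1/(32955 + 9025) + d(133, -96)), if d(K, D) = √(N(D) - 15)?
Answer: √(10495 + 440580100*I*√209)/20990 ≈ 2.6886 + 2.6886*I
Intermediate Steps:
N(s) = -2 + 2*s (N(s) = -2 + 1*(s + s) = -2 + 1*(2*s) = -2 + 2*s)
d(K, D) = √(-17 + 2*D) (d(K, D) = √((-2 + 2*D) - 15) = √(-17 + 2*D))
√(1/(32955 + 9025) + d(133, -96)) = √(1/(32955 + 9025) + √(-17 + 2*(-96))) = √(1/41980 + √(-17 - 192)) = √(1/41980 + √(-209)) = √(1/41980 + I*√209)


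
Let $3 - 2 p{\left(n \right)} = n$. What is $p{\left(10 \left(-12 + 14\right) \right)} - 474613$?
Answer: $- \frac{949243}{2} \approx -4.7462 \cdot 10^{5}$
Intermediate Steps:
$p{\left(n \right)} = \frac{3}{2} - \frac{n}{2}$
$p{\left(10 \left(-12 + 14\right) \right)} - 474613 = \left(\frac{3}{2} - \frac{10 \left(-12 + 14\right)}{2}\right) - 474613 = \left(\frac{3}{2} - \frac{10 \cdot 2}{2}\right) - 474613 = \left(\frac{3}{2} - 10\right) - 474613 = - \frac{17}{2} - 474613 = - \frac{949243}{2}$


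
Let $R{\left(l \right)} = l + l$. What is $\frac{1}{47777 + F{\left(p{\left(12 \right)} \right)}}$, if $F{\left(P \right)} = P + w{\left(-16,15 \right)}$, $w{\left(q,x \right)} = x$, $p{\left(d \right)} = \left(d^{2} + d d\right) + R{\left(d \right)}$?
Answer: $\frac{1}{48104} \approx 2.0788 \cdot 10^{-5}$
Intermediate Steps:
$R{\left(l \right)} = 2 l$
$p{\left(d \right)} = 2 d + 2 d^{2}$ ($p{\left(d \right)} = \left(d^{2} + d d\right) + 2 d = \left(d^{2} + d^{2}\right) + 2 d = 2 d^{2} + 2 d = 2 d + 2 d^{2}$)
$F{\left(P \right)} = 15 + P$ ($F{\left(P \right)} = P + 15 = 15 + P$)
$\frac{1}{47777 + F{\left(p{\left(12 \right)} \right)}} = \frac{1}{47777 + \left(15 + 2 \cdot 12 \left(1 + 12\right)\right)} = \frac{1}{47777 + \left(15 + 2 \cdot 12 \cdot 13\right)} = \frac{1}{47777 + \left(15 + 312\right)} = \frac{1}{47777 + 327} = \frac{1}{48104}$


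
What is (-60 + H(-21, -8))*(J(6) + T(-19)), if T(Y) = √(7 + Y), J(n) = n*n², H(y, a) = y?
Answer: -17496 - 162*I*√3 ≈ -17496.0 - 280.59*I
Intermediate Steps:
J(n) = n³
(-60 + H(-21, -8))*(J(6) + T(-19)) = (-60 - 21)*(6³ + √(7 - 19)) = -81*(216 + √(-12)) = -81*(216 + 2*I*√3) = -17496 - 162*I*√3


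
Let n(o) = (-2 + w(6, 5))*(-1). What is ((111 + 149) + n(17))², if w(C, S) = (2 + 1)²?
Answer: 64009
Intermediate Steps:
w(C, S) = 9 (w(C, S) = 3² = 9)
n(o) = -7 (n(o) = (-2 + 9)*(-1) = 7*(-1) = -7)
((111 + 149) + n(17))² = ((111 + 149) - 7)² = (260 - 7)² = 253² = 64009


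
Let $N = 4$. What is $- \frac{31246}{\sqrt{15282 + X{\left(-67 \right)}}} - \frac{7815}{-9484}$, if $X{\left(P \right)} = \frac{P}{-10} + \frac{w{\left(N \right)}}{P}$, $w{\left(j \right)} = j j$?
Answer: $\frac{7815}{9484} - \frac{31246 \sqrt{762554470}}{3414423} \approx -251.88$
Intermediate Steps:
$w{\left(j \right)} = j^{2}$
$X{\left(P \right)} = \frac{16}{P} - \frac{P}{10}$ ($X{\left(P \right)} = \frac{P}{-10} + \frac{4^{2}}{P} = P \left(- \frac{1}{10}\right) + \frac{16}{P} = - \frac{P}{10} + \frac{16}{P} = \frac{16}{P} - \frac{P}{10}$)
$- \frac{31246}{\sqrt{15282 + X{\left(-67 \right)}}} - \frac{7815}{-9484} = - \frac{31246}{\sqrt{15282 + \left(\frac{16}{-67} - - \frac{67}{10}\right)}} - \frac{7815}{-9484} = - \frac{31246}{\sqrt{15282 + \left(16 \left(- \frac{1}{67}\right) + \frac{67}{10}\right)}} - - \frac{7815}{9484} = - \frac{31246}{\sqrt{15282 + \left(- \frac{16}{67} + \frac{67}{10}\right)}} + \frac{7815}{9484} = - \frac{31246}{\sqrt{15282 + \frac{4329}{670}}} + \frac{7815}{9484} = - \frac{31246}{\sqrt{\frac{10243269}{670}}} + \frac{7815}{9484} = - \frac{31246}{\frac{3}{670} \sqrt{762554470}} + \frac{7815}{9484} = - 31246 \frac{\sqrt{762554470}}{3414423} + \frac{7815}{9484} = - \frac{31246 \sqrt{762554470}}{3414423} + \frac{7815}{9484} = \frac{7815}{9484} - \frac{31246 \sqrt{762554470}}{3414423}$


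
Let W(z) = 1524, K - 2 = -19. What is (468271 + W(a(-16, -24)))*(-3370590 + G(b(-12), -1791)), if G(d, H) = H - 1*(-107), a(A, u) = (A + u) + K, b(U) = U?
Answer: -1584277463830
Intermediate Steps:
K = -17 (K = 2 - 19 = -17)
a(A, u) = -17 + A + u (a(A, u) = (A + u) - 17 = -17 + A + u)
G(d, H) = 107 + H (G(d, H) = H + 107 = 107 + H)
(468271 + W(a(-16, -24)))*(-3370590 + G(b(-12), -1791)) = (468271 + 1524)*(-3370590 + (107 - 1791)) = 469795*(-3370590 - 1684) = 469795*(-3372274) = -1584277463830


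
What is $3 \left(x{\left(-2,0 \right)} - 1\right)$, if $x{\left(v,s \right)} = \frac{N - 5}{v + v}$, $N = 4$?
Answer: $- \frac{9}{4} \approx -2.25$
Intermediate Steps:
$x{\left(v,s \right)} = - \frac{1}{2 v}$ ($x{\left(v,s \right)} = \frac{4 - 5}{v + v} = - \frac{1}{2 v}$)
$3 \left(x{\left(-2,0 \right)} - 1\right) = 3 \left(- \frac{1}{2 \left(-2\right)} - 1\right) = 3 \left(\left(- \frac{1}{2}\right) \left(- \frac{1}{2}\right) - 1\right) = 3 \left(\frac{1}{4} - 1\right) = 3 \left(- \frac{3}{4}\right) = - \frac{9}{4}$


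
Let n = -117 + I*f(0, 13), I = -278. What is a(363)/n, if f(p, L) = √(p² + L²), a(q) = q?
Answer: -363/3731 ≈ -0.097293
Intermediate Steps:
f(p, L) = √(L² + p²)
n = -3731 (n = -117 - 278*√(13² + 0²) = -117 - 278*√(169 + 0) = -117 - 278*√169 = -117 - 278*13 = -117 - 3614 = -3731)
a(363)/n = 363/(-3731) = 363*(-1/3731) = -363/3731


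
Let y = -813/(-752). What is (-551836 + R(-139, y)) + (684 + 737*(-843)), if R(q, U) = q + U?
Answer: -881780851/752 ≈ -1.1726e+6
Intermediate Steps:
y = 813/752 (y = -813*(-1/752) = 813/752 ≈ 1.0811)
R(q, U) = U + q
(-551836 + R(-139, y)) + (684 + 737*(-843)) = (-551836 + (813/752 - 139)) + (684 + 737*(-843)) = (-551836 - 103715/752) + (684 - 621291) = -415084387/752 - 620607 = -881780851/752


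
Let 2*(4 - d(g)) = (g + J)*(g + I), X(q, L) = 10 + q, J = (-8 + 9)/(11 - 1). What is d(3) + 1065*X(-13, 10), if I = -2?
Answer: -63851/20 ≈ -3192.6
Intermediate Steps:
J = 1/10 ≈ 0.10000
d(g) = 4 - (-2 + g)*(1/10 + g)/2 (d(g) = 4 - (g + 1/10)*(g - 2)/2 = 4 - (1/10 + g)*(-2 + g)/2 = 4 - (-2 + g)*(1/10 + g)/2)
d(3) + 1065*X(-13, 10) = (41/10 - 1/2*3**2 + (19/20)*3) + 1065*(10 - 13) = (41/10 - 1/2*9 + 57/20) + 1065*(-3) = (41/10 - 9/2 + 57/20) - 3195 = 49/20 - 3195 = -63851/20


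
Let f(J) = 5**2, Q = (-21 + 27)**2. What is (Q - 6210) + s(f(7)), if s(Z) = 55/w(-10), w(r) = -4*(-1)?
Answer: -24641/4 ≈ -6160.3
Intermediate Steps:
Q = 36 (Q = 6**2 = 36)
f(J) = 25
w(r) = 4
s(Z) = 55/4
(Q - 6210) + s(f(7)) = (36 - 6210) + 55/4 = -6174 + 55/4 = -24641/4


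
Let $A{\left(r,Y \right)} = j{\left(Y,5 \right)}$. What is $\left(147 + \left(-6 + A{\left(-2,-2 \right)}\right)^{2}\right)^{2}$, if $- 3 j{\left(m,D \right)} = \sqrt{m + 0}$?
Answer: $\frac{2703433}{81} + \frac{13160 i \sqrt{2}}{9} \approx 33376.0 + 2067.9 i$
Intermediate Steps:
$j{\left(m,D \right)} = - \frac{\sqrt{m}}{3}$ ($j{\left(m,D \right)} = - \frac{\sqrt{m + 0}}{3} = - \frac{\sqrt{m}}{3}$)
$A{\left(r,Y \right)} = - \frac{\sqrt{Y}}{3}$
$\left(147 + \left(-6 + A{\left(-2,-2 \right)}\right)^{2}\right)^{2} = \left(147 + \left(-6 - \frac{\sqrt{-2}}{3}\right)^{2}\right)^{2} = \left(147 + \left(-6 - \frac{i \sqrt{2}}{3}\right)^{2}\right)^{2}$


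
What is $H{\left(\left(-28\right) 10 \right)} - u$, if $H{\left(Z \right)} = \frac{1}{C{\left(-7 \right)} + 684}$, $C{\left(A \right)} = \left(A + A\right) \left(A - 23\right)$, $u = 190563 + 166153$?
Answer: $- \frac{393814463}{1104} \approx -3.5672 \cdot 10^{5}$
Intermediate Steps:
$u = 356716$
$C{\left(A \right)} = 2 A \left(-23 + A\right)$
$H{\left(Z \right)} = \frac{1}{1104}$ ($H{\left(Z \right)} = \frac{1}{2 \left(-7\right) \left(-23 - 7\right) + 684} = \frac{1}{2 \left(-7\right) \left(-30\right) + 684} = \frac{1}{420 + 684} = \frac{1}{1104}$)
$H{\left(\left(-28\right) 10 \right)} - u = \frac{1}{1104} - 356716 = - \frac{393814463}{1104}$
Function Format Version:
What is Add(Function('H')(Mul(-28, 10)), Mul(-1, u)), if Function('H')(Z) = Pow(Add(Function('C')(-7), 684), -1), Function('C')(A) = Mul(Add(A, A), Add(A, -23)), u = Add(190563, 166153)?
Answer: Rational(-393814463, 1104) ≈ -3.5672e+5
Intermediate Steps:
u = 356716
Function('C')(A) = Mul(2, A, Add(-23, A)) (Function('C')(A) = Mul(Mul(2, A), Add(-23, A)) = Mul(2, A, Add(-23, A)))
Function('H')(Z) = Rational(1, 1104) (Function('H')(Z) = Pow(Add(Mul(2, -7, Add(-23, -7)), 684), -1) = Pow(Add(Mul(2, -7, -30), 684), -1) = Pow(Add(420, 684), -1) = Pow(1104, -1) = Rational(1, 1104))
Add(Function('H')(Mul(-28, 10)), Mul(-1, u)) = Add(Rational(1, 1104), Mul(-1, 356716)) = Add(Rational(1, 1104), -356716) = Rational(-393814463, 1104)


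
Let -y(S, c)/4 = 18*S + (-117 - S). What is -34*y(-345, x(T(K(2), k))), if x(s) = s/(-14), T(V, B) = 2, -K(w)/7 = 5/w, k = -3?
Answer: -813552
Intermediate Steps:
K(w) = -35/w
x(s) = -s/14 (x(s) = s*(-1/14) = -s/14)
y(S, c) = 468 - 68*S (y(S, c) = -4*(18*S + (-117 - S)) = -4*(-117 + 17*S) = 468 - 68*S)
-34*y(-345, x(T(K(2), k))) = -34*(468 - 68*(-345)) = -34*(468 + 23460) = -34*23928 = -813552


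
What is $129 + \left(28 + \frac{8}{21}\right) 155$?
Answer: $\frac{95089}{21} \approx 4528.0$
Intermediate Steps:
$129 + \left(28 + \frac{8}{21}\right) 155 = 129 + \frac{596}{21} \cdot 155 = 129 + \frac{92380}{21} = \frac{95089}{21}$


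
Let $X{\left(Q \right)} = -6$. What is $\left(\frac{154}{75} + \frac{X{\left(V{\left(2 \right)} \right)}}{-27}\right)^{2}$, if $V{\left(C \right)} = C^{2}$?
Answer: $\frac{262144}{50625} \approx 5.1782$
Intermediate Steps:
$\left(\frac{154}{75} + \frac{X{\left(V{\left(2 \right)} \right)}}{-27}\right)^{2} = \left(\frac{154}{75} - \frac{6}{-27}\right)^{2} = \left(154 \cdot \frac{1}{75} - - \frac{2}{9}\right)^{2} = \left(\frac{154}{75} + \frac{2}{9}\right)^{2} = \left(\frac{512}{225}\right)^{2} = \frac{262144}{50625}$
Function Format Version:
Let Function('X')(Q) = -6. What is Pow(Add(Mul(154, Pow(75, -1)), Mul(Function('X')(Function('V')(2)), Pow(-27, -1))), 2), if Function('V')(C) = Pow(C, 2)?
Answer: Rational(262144, 50625) ≈ 5.1782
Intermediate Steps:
Pow(Add(Mul(154, Pow(75, -1)), Mul(Function('X')(Function('V')(2)), Pow(-27, -1))), 2) = Pow(Add(Mul(154, Pow(75, -1)), Mul(-6, Pow(-27, -1))), 2) = Pow(Add(Mul(154, Rational(1, 75)), Mul(-6, Rational(-1, 27))), 2) = Pow(Add(Rational(154, 75), Rational(2, 9)), 2) = Pow(Rational(512, 225), 2) = Rational(262144, 50625)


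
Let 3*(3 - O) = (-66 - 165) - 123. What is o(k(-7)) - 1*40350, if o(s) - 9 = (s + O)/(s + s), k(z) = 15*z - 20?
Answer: -5042623/125 ≈ -40341.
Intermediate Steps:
O = 121 (O = 3 - ((-66 - 165) - 123)/3 = 3 - (-231 - 123)/3 = 3 - ⅓*(-354) = 3 + 118 = 121)
k(z) = -20 + 15*z
o(s) = 9 + (121 + s)/(2*s) (o(s) = 9 + (s + 121)/(s + s) = 9 + (121 + s)/((2*s)) = 9 + (121 + s)*(1/(2*s)) = 9 + (121 + s)/(2*s))
o(k(-7)) - 1*40350 = (121 + 19*(-20 + 15*(-7)))/(2*(-20 + 15*(-7))) - 1*40350 = (121 + 19*(-20 - 105))/(2*(-20 - 105)) - 40350 = (½)*(121 + 19*(-125))/(-125) - 40350 = (½)*(-1/125)*(121 - 2375) - 40350 = (½)*(-1/125)*(-2254) - 40350 = 1127/125 - 40350 = -5042623/125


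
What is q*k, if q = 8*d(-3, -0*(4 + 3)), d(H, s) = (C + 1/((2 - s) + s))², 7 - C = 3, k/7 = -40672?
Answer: -46122048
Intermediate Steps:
k = -284704 (k = 7*(-40672) = -284704)
C = 4 (C = 7 - 1*3 = 7 - 3 = 4)
d(H, s) = 81/4 (d(H, s) = (4 + 1/((2 - s) + s))² = (4 + 1/2)² = (4 + ½)² = (9/2)² = 81/4)
q = 162 (q = 8*(81/4) = 162)
q*k = 162*(-284704) = -46122048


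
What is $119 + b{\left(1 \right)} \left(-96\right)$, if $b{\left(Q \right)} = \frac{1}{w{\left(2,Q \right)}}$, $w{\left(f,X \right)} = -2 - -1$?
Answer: $215$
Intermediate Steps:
$w{\left(f,X \right)} = -1$ ($w{\left(f,X \right)} = -2 + 1 = -1$)
$b{\left(Q \right)} = -1$ ($b{\left(Q \right)} = \frac{1}{-1} = -1$)
$119 + b{\left(1 \right)} \left(-96\right) = 119 - -96 = 119 + 96 = 215$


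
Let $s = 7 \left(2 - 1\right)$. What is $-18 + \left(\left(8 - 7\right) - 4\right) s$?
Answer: $-39$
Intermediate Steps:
$s = 7$ ($s = 7 \cdot 1 = 7$)
$-18 + \left(\left(8 - 7\right) - 4\right) s = -18 + \left(\left(8 - 7\right) - 4\right) 7 = -18 + \left(1 - 4\right) 7 = -18 - 21 = -39$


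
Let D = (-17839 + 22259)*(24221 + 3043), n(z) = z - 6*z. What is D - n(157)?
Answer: 120507665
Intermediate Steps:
n(z) = -5*z
D = 120506880 (D = 4420*27264 = 120506880)
D - n(157) = 120506880 - (-5)*157 = 120506880 - 1*(-785) = 120506880 + 785 = 120507665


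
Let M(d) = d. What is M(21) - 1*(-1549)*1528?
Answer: 2366893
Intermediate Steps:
M(21) - 1*(-1549)*1528 = 21 - 1*(-1549)*1528 = 21 + 1549*1528 = 21 + 2366872 = 2366893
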